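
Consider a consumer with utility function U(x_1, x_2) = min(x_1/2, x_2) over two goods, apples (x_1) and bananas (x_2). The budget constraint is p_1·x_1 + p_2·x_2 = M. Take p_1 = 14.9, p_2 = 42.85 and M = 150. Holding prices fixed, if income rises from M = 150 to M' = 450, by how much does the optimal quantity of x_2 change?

Leontief preferences: the optimum is at the kink where x_1/2 = x_2/1, i.e. x_2 = (1/2)·x_1.
Budget: p_1·x_1 + p_2·(1/2)·x_1 = M, so (2·p_1 + p_2)·x_1 = 2·M.
Demand: x_1*(p_1,p_2,M) = 2·M/(2·p_1 + p_2), x_2* = M/(2·p_1 + p_2).
Here 2·14.9 + 42.85 = 72.65, giving x_2* = 2.0647.
At M' = 450: x_2* = 6.1941. Change: 6.1941 − 2.0647 = 4.1294.

Δx_2* = 4.1294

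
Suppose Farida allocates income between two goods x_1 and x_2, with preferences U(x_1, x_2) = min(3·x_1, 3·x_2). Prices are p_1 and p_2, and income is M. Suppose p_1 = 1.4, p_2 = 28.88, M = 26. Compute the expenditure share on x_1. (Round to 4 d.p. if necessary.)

With perfect complements, no substitution: consume in ratio x_1:x_2 = 3:3.
Budget: p_1·x_1 + p_2·x_1 = M, so (3·p_1 + 3·p_2)·x_1 = 3·M.
Demand: x_1*(p_1,p_2,M) = 3·M/(3·p_1 + 3·p_2), x_2* = 3·M/(3·p_1 + 3·p_2).
Here 3·1.4 + 3·28.88 = 90.84, giving x_1* = 0.8587 and x_2* = 0.8587.
Expenditure on x_1: 1.4·0.8587 = 1.2021; share = 0.0462.

share on x_1 = 0.0462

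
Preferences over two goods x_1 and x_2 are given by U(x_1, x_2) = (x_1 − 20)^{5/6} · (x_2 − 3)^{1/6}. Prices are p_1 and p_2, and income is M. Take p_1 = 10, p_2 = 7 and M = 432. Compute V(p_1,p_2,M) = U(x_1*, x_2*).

MRS = 5·(x_2−3)/(x_1−20). Tangency with p_1/p_2 gives x_2−3 = (1/5)·(p_1/p_2)·(x_1−20).
After buying the subsistence bundle (20, 3), a share 5/6 of the remaining income goes to x_1: x_1* = 20 + 5/6·(M − 20p_1 − 3p_2)/p_1.
Discretionary income = 432 − 20·10 − 3·7 = 211; x_1* = 20 + 5/6·211/10 = 37.5833; x_2* = 3 + 1/6·211/7 = 8.0238.
Utility at the optimum: U(37.5833, 8.0238) = 14.27.

V = 14.27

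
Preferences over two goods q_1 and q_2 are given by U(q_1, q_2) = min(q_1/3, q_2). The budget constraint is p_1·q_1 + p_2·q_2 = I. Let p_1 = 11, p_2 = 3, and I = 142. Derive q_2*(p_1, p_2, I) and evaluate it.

q_2* = 3.9444

With perfect complements, no substitution: consume in ratio q_1:q_2 = 3:1.
Budget: p_1·q_1 + p_2·(1/3)·q_1 = I, so (3·p_1 + p_2)·q_1 = 3·I.
Demand: q_1*(p_1,p_2,I) = 3·I/(3·p_1 + p_2), q_2* = I/(3·p_1 + p_2).
Here 3·11 + 3 = 36, giving q_2* = 3.9444.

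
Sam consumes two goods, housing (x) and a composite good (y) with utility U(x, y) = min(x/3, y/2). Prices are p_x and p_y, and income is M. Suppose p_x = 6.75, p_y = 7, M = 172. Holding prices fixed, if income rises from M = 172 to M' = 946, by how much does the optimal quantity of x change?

Δx* = 67.7956

Leontief preferences: the optimum is at the kink where x/3 = y/2, i.e. y = (2/3)·x.
Budget: p_x·x + p_y·(2/3)·x = M, so (3·p_x + 2·p_y)·x = 3·M.
Demand: x*(p_x,p_y,M) = 3·M/(3·p_x + 2·p_y), y* = 2·M/(3·p_x + 2·p_y).
Here 3·6.75 + 2·7 = 34.25, giving x* = 15.0657.
At M' = 946: x* = 82.8613. Change: 82.8613 − 15.0657 = 67.7956.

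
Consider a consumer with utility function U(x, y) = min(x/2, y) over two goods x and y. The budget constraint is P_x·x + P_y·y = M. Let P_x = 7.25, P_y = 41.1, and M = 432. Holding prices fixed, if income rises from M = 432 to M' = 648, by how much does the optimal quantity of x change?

Demand: x*(P_x,P_y,M) = 2·M/(2·P_x + P_y), y* = M/(2·P_x + P_y).
Here 2·7.25 + 41.1 = 55.6, giving x* = 15.5396.
At M' = 648: x* = 23.3094. Change: 23.3094 − 15.5396 = 7.7698.

Δx* = 7.7698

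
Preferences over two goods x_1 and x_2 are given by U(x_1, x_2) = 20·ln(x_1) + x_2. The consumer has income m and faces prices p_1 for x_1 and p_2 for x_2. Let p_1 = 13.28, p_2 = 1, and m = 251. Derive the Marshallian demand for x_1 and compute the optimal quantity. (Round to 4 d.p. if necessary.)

x_1* = 1.506

Set MRS = p_1/p_2: (20/x_1)/1 = p_1/p_2.
So x_1*(p_1,p_2) = 20·p_2/p_1, independent of income; and x_2* = (m − 20·p_2)/p_2.
At the given prices: x_1* = 20·1/13.28 = 1.506.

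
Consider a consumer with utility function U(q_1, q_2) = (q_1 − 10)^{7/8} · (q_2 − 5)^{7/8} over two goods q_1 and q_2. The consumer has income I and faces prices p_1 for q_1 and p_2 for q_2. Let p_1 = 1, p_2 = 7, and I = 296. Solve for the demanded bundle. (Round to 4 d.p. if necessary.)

q_1* = 135.5, q_2* = 22.9286

Let q_1' = q_1−10, q_2' = q_2−5. MRS = q_2'/q_1' = p_1/p_2.
Substituting into the budget: q_1* = 10 + 0.5·(I − 10·p_1 − 5·p_2)/p_1, and q_2* = 5 + 0.5·(…)/p_2.
Discretionary income = 296 − 10·1 − 5·7 = 251; q_1* = 10 + 0.5·251/1 = 135.5; q_2* = 5 + 0.5·251/7 = 22.9286.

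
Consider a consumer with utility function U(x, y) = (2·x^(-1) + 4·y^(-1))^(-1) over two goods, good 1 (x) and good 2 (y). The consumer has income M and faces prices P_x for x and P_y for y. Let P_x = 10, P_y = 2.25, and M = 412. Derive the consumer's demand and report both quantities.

With the ratio pinned down, the budget gives x* = M/(P_x + P_y·(y/x)) and y* = (y/x)·x*.
Numerically y/x = 2.981424, so x* = 412/(10 + 2.25·2.981424) = 24.6585 and y* = 2.981424·24.6585 = 73.5176.

x* = 24.6585, y* = 73.5176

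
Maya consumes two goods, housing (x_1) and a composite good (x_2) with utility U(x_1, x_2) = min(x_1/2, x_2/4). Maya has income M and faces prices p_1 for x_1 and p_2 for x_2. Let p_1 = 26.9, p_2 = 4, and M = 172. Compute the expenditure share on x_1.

Leontief preferences: the optimum is at the kink where x_1/2 = x_2/4, i.e. x_2 = 2·x_1.
Budget: p_1·x_1 + p_2·2·x_1 = M, so (2·p_1 + 4·p_2)·x_1 = 2·M.
Demand: x_1*(p_1,p_2,M) = 2·M/(2·p_1 + 4·p_2), x_2* = 4·M/(2·p_1 + 4·p_2).
Here 2·26.9 + 4·4 = 69.8, giving x_1* = 4.9284 and x_2* = 9.8567.
Expenditure on x_1: 26.9·4.9284 = 132.5731; share = 0.7708.

share on x_1 = 0.7708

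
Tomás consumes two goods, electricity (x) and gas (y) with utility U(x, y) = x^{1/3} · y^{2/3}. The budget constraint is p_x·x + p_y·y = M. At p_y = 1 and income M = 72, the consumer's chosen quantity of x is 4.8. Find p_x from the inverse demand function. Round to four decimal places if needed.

The MRS is (1/2)·y/x. Set MRS = p_x/p_y.
Rearranging, p_y·y = 2·p_x·x. Substituting into the budget gives p_x·x·(1 + 2) = M.
Demand: x*(p_x,p_y,M) = 1/3·M/p_x and y* = 2/3·M/p_y.
Set x* = 4.8 in the demand function and solve for p_x: p_x = 5.

p_x = 5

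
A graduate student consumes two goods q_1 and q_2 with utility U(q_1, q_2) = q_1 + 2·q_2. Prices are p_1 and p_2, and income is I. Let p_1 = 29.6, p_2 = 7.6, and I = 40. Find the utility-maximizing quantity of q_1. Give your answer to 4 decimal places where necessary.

q_1* = 0

Numerically: q_1* = 0, q_2* = 5.2632.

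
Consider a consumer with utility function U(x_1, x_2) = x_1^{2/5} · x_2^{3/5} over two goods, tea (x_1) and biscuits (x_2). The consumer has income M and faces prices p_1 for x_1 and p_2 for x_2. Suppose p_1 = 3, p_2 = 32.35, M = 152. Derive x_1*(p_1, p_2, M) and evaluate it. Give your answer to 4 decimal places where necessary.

x_1* = 20.2667

Tangency: MRS = (2/3)·x_2/x_1 = p_1/p_2.
Rearranging, p_2·x_2 = (3/2)·p_1·x_1. Substituting into the budget gives p_1·x_1·(1 + (3/2)) = M.
Demand: x_1*(p_1,p_2,M) = 0.4·M/p_1 and x_2* = 0.6·M/p_2.
At p_1=3, p_2=32.35, M=152: x_1* = 0.4·152/3 = 20.2667.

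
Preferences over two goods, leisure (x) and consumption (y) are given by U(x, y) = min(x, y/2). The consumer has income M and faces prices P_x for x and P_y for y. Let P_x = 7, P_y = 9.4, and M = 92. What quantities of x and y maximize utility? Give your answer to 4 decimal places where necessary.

Leontief preferences: the optimum is at the kink where x/1 = y/2, i.e. y = 2·x.
Budget: P_x·x + P_y·2·x = M, so (P_x + 2·P_y)·x = M.
Demand: x*(P_x,P_y,M) = M/(P_x + 2·P_y), y* = 2·M/(P_x + 2·P_y).
Here 7 + 2·9.4 = 25.8, giving x* = 3.5659 and y* = 7.1318.

x* = 3.5659, y* = 7.1318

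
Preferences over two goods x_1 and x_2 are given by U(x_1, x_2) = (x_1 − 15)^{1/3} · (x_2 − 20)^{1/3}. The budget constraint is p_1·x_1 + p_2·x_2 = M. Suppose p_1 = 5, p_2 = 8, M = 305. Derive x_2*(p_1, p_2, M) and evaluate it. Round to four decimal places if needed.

Discretionary income = 305 − 15·5 − 20·8 = 70; x_2* = 20 + 0.5·70/8 = 24.375.

x_2* = 24.375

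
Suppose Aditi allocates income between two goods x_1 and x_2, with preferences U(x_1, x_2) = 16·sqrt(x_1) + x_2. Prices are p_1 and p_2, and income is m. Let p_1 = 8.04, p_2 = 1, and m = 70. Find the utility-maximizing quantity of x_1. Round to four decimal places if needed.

Set MRS = p_1/p_2: 8·x_1^(−1/2) = p_1/p_2.
Solve: √x_1 = 8·p_2/p_1, so x_1*(p_1,p_2) = (8·p_2/p_1)², and x_2* = (m − p_1·x_1*)/p_2.
Plugging in: x_1* = (8·1/8.04)² = 0.9901.

x_1* = 0.9901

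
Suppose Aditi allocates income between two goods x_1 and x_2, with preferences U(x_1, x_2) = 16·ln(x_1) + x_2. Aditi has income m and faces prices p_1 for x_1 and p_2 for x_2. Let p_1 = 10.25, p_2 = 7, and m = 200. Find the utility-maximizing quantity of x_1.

x_1* = 10.9268

Set MRS = p_1/p_2: (16/x_1)/1 = p_1/p_2.
So x_1*(p_1,p_2) = 16·p_2/p_1, independent of income; and x_2* = (m − 16·p_2)/p_2.
At the given prices: x_1* = 16·7/10.25 = 10.9268.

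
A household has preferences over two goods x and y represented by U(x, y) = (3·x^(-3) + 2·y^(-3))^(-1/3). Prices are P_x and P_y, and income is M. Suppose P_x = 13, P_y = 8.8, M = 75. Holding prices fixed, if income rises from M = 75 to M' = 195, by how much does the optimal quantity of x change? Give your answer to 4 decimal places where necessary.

Δx* = 5.5131

MRS = MU_x/MU_y = (3/2)·(y/x)^(4). Set equal to P_x/P_y.
Solve for the ratio: y/x = [(2/3)·P_x/P_y]^(0.25).
Substitute y = (y/x)·x into the budget: x* = M/(P_x + P_y·(y/x)).
Numerically y/x = 0.99619, so x* = 75/(13 + 8.8·0.99619) = 3.4457.
At M' = 195: x* = 8.9587. Change: 8.9587 − 3.4457 = 5.5131.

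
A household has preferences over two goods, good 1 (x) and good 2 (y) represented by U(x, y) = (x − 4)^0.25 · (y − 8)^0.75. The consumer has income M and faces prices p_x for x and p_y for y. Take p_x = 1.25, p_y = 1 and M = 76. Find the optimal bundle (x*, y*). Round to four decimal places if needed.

x* = 16.6, y* = 55.25

Let x' = x−4, y' = y−8. MRS = (1/3)·y'/x' = p_x/p_y.
Substituting into the budget: x* = 4 + 0.25·(M − 4·p_x − 8·p_y)/p_x, and y* = 8 + 0.75·(…)/p_y.
Discretionary income = 76 − 4·1.25 − 8·1 = 63; x* = 4 + 0.25·63/1.25 = 16.6; y* = 8 + 0.75·63/1 = 55.25.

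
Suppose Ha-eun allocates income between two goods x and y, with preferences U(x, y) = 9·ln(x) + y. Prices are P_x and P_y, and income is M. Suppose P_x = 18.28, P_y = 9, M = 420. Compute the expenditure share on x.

Set MRS = P_x/P_y: (9/x)/1 = P_x/P_y.
So x*(P_x,P_y) = 9·P_y/P_x, independent of income; and y* = (M − 9·P_y)/P_y.
At the given prices: x* = 9·9/18.28 = 4.4311, and y* = 37.6667.
Expenditure on x: 18.28·4.4311 = 81; share = 0.1929.

share on x = 0.1929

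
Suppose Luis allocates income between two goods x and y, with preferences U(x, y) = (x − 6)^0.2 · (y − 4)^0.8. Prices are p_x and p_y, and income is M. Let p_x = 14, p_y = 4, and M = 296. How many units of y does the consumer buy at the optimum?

This is Cobb-Douglas in (x−6, y−4): tangency gives 0.2·p_y·(y−4) = 0.8·p_x·(x−6).
Substituting into the budget: x* = 6 + 0.2·(M − 6·p_x − 4·p_y)/p_x, and y* = 4 + 0.8·(…)/p_y.
Discretionary income = 296 − 6·14 − 4·4 = 196; y* = 4 + 0.8·196/4 = 43.2.

y* = 43.2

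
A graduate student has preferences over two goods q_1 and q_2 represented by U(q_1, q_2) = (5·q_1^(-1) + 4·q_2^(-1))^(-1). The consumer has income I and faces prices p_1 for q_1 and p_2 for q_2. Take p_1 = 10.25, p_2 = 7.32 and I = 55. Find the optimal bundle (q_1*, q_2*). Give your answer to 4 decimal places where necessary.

q_1* = 3.056, q_2* = 3.2345

From the CES first-order condition, (5/4)·(q_2/q_1)^(2) = p_1/p_2.
Hence q_2/q_1 = ((4/5)·p_1/p_2)^(1/(2)), i.e. raised to the 0.5 power.
With the ratio pinned down, the budget gives q_1* = I/(p_1 + p_2·(q_2/q_1)) and q_2* = (q_2/q_1)·q_1*.
Numerically q_2/q_1 = 1.058404, so q_1* = 55/(10.25 + 7.32·1.058404) = 3.056 and q_2* = 1.058404·3.056 = 3.2345.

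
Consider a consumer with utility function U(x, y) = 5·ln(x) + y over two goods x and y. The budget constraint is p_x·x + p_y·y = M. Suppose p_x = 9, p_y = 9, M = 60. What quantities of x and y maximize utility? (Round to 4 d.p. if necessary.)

So x*(p_x,p_y) = 5·p_y/p_x, independent of income; and y* = (M − 5·p_y)/p_y.
At the given prices: x* = 5·9/9 = 5, and y* = 1.6667.

x* = 5, y* = 1.6667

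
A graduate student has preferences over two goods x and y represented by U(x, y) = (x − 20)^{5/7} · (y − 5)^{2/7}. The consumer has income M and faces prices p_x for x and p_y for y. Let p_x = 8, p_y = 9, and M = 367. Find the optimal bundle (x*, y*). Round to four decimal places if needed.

After buying the subsistence bundle (20, 5), a share 5/7 of the remaining income goes to x: x* = 20 + 5/7·(M − 20p_x − 5p_y)/p_x.
Discretionary income = 367 − 20·8 − 5·9 = 162; x* = 20 + 5/7·162/8 = 34.4643; y* = 5 + 2/7·162/9 = 10.1429.

x* = 34.4643, y* = 10.1429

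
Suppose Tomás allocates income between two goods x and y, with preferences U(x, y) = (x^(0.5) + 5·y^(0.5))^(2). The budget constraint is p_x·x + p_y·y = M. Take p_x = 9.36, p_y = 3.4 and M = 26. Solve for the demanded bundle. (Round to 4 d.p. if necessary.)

x* = 0.0398, y* = 7.5375

MU_x ∝ x^(-0.5), MU_y ∝ 5·y^(-0.5), so MRS = (1/5)·(y/x)^(0.5) = p_x/p_y.
Hence y/x = (5·p_x/p_y)^(1/(0.5)), i.e. raised to the 2 power.
With the ratio pinned down, the budget gives x* = M/(p_x + p_y·(y/x)) and y* = (y/x)·x*.
Numerically y/x = 189.467128, so x* = 26/(9.36 + 3.4·189.467128) = 0.0398 and y* = 189.467128·0.0398 = 7.5375.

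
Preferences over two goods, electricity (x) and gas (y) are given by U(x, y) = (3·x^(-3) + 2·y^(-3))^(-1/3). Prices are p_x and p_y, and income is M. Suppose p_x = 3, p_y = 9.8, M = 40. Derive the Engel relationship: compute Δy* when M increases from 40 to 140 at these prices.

Substitute y = (y/x)·x into the budget: x* = M/(p_x + p_y·(y/x)).
Numerically y/x = 0.672126, so x* = 40/(3 + 9.8·0.672126) = 4.1724 and y* = 0.672126·4.1724 = 2.8044.
At M' = 140: y* = 9.8153. Change: 9.8153 − 2.8044 = 7.0109.

Δy* = 7.0109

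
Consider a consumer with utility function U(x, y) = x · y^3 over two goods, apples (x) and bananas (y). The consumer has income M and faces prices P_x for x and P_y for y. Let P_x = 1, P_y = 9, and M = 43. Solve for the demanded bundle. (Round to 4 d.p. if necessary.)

x* = 10.75, y* = 3.5833

The MRS is (1/3)·y/x. Set MRS = P_x/P_y.
Rearranging, P_y·y = 3·P_x·x. Substituting into the budget gives P_x·x·(1 + 3) = M.
Demand: x*(P_x,P_y,M) = 0.25·M/P_x and y* = 0.75·M/P_y.
At P_x=1, P_y=9, M=43: x* = 0.25·43/1 = 10.75, y* = 3.5833.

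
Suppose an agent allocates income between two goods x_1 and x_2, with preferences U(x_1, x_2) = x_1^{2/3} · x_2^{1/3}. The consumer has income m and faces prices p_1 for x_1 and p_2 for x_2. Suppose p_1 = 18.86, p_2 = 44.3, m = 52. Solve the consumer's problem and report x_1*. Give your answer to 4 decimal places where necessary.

x_1* = 1.8381

MU_x_1/MU_x_2 = (2/3·x_2)/(1/3·x_1); tangency sets this equal to p_1/p_2.
So 2/3·p_2·x_2 = 1/3·p_1·x_1; combined with the budget, a share 2/3 of income goes to x_1.
Demand: x_1*(p_1,p_2,m) = 2/3·m/p_1 and x_2* = 1/3·m/p_2.
At p_1=18.86, p_2=44.3, m=52: x_1* = 2/3·52/18.86 = 1.8381.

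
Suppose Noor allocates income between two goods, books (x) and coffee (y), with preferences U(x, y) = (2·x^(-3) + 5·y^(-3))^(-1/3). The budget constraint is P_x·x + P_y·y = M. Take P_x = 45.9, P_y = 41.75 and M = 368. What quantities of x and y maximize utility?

x* = 3.6927, y* = 4.7546

MU_x ∝ 2·x^(-4), MU_y ∝ 5·y^(-4), so MRS = (2/5)·(y/x)^(4) = P_x/P_y.
Solve for the ratio: y/x = [(5/2)·P_x/P_y]^(0.25).
With the ratio pinned down, the budget gives x* = M/(P_x + P_y·(y/x)) and y* = (y/x)·x*.
Numerically y/x = 1.28758, so x* = 368/(45.9 + 41.75·1.28758) = 3.6927 and y* = 1.28758·3.6927 = 4.7546.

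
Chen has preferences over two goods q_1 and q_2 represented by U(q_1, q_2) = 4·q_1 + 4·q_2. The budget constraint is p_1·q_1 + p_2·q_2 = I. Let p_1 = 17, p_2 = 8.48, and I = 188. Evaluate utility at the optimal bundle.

q_2 gives more utility per dollar, so spend all income on q_2: q_2* = I/p_2, q_1* = 0.
Numerically: q_1* = 0, q_2* = 22.1698.
Utility at the optimum: U(0, 22.1698) = 88.6792.

V = 88.6792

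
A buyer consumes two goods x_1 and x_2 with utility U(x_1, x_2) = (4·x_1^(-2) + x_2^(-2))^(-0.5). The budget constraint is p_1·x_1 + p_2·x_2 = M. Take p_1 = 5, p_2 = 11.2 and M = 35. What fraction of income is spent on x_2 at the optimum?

share on x_2 = 0.5189

MRS = MU_x_1/MU_x_2 = 4·(x_2/x_1)^(3). Set equal to p_1/p_2.
Solve for the ratio: x_2/x_1 = [(1/4)·p_1/p_2]^(1/3).
Substitute x_2 = (x_2/x_1)·x_1 into the budget: x_1* = M/(p_1 + p_2·(x_2/x_1)).
Numerically x_2/x_1 = 0.481464, so x_1* = 35/(5 + 11.2·0.481464) = 3.3678 and x_2* = 0.481464·3.3678 = 1.6215.
Expenditure on x_2: 11.2·1.6215 = 18.1608; share = 0.5189.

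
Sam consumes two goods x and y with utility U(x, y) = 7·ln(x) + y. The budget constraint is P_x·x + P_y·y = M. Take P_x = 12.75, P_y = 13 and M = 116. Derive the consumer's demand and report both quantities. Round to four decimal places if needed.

x* = 7.1373, y* = 1.9231

MU_x = 7/x, MU_y = 1. Tangency: 7/x = P_x/P_y.
So x*(P_x,P_y) = 7·P_y/P_x, independent of income; and y* = (M − 7·P_y)/P_y.
At the given prices: x* = 7·13/12.75 = 7.1373, and y* = 1.9231.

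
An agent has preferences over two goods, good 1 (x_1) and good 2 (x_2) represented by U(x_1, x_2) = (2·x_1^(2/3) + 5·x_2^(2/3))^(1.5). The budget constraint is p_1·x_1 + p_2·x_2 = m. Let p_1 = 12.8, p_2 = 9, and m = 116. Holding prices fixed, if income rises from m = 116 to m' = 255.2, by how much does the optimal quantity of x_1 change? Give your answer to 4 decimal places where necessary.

Substitute x_2 = (x_2/x_1)·x_1 into the budget: x_1* = m/(p_1 + p_2·(x_2/x_1)).
Numerically x_2/x_1 = 44.949246, so x_1* = 116/(12.8 + 9·44.949246) = 0.2779.
At m' = 255.2: x_1* = 0.6115. Change: 0.6115 − 0.2779 = 0.3335.

Δx_1* = 0.3335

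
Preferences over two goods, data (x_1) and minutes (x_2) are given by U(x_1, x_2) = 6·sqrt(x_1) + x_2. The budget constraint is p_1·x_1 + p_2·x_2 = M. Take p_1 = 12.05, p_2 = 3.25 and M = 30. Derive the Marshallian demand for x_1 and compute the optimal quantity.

Solve: √x_1 = 3·p_2/p_1, so x_1*(p_1,p_2) = (3·p_2/p_1)², and x_2* = (M − p_1·x_1*)/p_2.
Plugging in: x_1* = (3·3.25/12.05)² = 0.6547.

x_1* = 0.6547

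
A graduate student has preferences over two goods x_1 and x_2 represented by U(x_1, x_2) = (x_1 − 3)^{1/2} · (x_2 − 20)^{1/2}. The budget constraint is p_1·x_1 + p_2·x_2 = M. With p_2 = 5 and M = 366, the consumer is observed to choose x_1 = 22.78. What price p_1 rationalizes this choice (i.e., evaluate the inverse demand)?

This is Cobb-Douglas in (x_1−3, x_2−20): tangency gives 0.5·p_2·(x_2−20) = 0.5·p_1·(x_1−3).
After buying the subsistence bundle (3, 20), a share 0.5 of the remaining income goes to x_1: x_1* = 3 + 0.5·(M − 3p_1 − 20p_2)/p_1.
Set x_1* = 22.78 in the demand function and solve for p_1: p_1 = 6.25.

p_1 = 6.25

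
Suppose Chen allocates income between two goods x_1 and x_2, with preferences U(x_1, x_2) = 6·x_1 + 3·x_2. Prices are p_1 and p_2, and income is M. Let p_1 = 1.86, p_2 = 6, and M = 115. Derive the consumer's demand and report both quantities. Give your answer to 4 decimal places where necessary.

x_1* = 61.828, x_2* = 0

Linear utility — the consumer picks whichever good has higher MU/price: 6/1.86 = 3.2258 vs 3/6 = 0.5.
x_1 gives more utility per dollar, so spend all income on x_1: x_1* = M/p_1, x_2* = 0.
Numerically: x_1* = 61.828, x_2* = 0.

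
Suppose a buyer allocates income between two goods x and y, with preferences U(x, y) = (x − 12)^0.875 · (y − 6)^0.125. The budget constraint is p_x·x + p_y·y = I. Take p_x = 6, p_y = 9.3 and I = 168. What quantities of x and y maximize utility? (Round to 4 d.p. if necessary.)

x* = 17.8625, y* = 6.5403

Let x' = x−12, y' = y−6. MRS = 7·y'/x' = p_x/p_y.
After buying the subsistence bundle (12, 6), a share 0.875 of the remaining income goes to x: x* = 12 + 0.875·(I − 12p_x − 6p_y)/p_x.
Discretionary income = 168 − 12·6 − 6·9.3 = 40.2; x* = 12 + 0.875·40.2/6 = 17.8625; y* = 6 + 0.125·40.2/9.3 = 6.5403.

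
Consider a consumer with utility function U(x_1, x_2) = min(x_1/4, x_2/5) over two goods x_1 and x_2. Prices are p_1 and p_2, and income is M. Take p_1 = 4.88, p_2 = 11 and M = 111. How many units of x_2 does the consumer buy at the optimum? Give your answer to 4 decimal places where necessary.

Leontief preferences: the optimum is at the kink where x_1/4 = x_2/5, i.e. x_2 = (5/4)·x_1.
Budget: p_1·x_1 + p_2·(5/4)·x_1 = M, so (4·p_1 + 5·p_2)·x_1 = 4·M.
Demand: x_1*(p_1,p_2,M) = 4·M/(4·p_1 + 5·p_2), x_2* = 5·M/(4·p_1 + 5·p_2).
Here 4·4.88 + 5·11 = 74.52, giving x_2* = 7.4477.

x_2* = 7.4477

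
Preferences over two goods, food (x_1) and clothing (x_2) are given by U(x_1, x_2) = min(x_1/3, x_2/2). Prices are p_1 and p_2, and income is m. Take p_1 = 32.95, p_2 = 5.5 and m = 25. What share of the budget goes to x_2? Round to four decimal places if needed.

Demand: x_1*(p_1,p_2,m) = 3·m/(3·p_1 + 2·p_2), x_2* = 2·m/(3·p_1 + 2·p_2).
Here 3·32.95 + 2·5.5 = 109.85, giving x_1* = 0.6827 and x_2* = 0.4552.
Expenditure on x_2: 5.5·0.4552 = 2.5034; share = 0.1001.

share on x_2 = 0.1001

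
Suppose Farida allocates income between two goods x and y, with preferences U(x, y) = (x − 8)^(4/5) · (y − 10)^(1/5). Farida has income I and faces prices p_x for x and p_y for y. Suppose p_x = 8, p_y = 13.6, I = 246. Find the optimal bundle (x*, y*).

This is Cobb-Douglas in (x−8, y−10): tangency gives 0.8·p_y·(y−10) = 0.2·p_x·(x−8).
After buying the subsistence bundle (8, 10), a share 0.8 of the remaining income goes to x: x* = 8 + 0.8·(I − 8p_x − 10p_y)/p_x.
Discretionary income = 246 − 8·8 − 10·13.6 = 46; x* = 8 + 0.8·46/8 = 12.6; y* = 10 + 0.2·46/13.6 = 10.6765.

x* = 12.6, y* = 10.6765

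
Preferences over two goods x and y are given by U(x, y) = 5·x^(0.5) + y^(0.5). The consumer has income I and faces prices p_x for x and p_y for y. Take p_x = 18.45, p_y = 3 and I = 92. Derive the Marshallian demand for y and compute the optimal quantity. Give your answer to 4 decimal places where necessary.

With the ratio pinned down, the budget gives x* = I/(p_x + p_y·(y/x)) and y* = (y/x)·x*.
Numerically y/x = 1.5129, so x* = 92/(18.45 + 3·1.5129) = 4.002 and y* = 1.5129·4.002 = 6.0546.

y* = 6.0546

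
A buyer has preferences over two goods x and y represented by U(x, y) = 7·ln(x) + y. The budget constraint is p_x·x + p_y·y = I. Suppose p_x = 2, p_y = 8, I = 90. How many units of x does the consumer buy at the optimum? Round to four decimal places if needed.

x* = 28

MU_x = 7/x, MU_y = 1. Tangency: 7/x = p_x/p_y.
So x*(p_x,p_y) = 7·p_y/p_x, independent of income; and y* = (I − 7·p_y)/p_y.
At the given prices: x* = 7·8/2 = 28.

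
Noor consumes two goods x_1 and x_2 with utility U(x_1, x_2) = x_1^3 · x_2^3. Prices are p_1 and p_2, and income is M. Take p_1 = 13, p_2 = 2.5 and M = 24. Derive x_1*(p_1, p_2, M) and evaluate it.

At p_1=13, p_2=2.5, M=24: x_1* = 0.5·24/13 = 0.9231.

x_1* = 0.9231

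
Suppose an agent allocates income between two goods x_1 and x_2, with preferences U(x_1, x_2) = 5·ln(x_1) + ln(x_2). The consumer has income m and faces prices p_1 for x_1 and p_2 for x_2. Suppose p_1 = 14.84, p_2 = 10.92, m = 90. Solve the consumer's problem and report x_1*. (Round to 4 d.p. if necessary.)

MU_x_1/MU_x_2 = (5·x_2)/(x_1); tangency sets this equal to p_1/p_2.
So 5·p_2·x_2 = p_1·x_1; combined with the budget, a share 5/6 of income goes to x_1.
Demand: x_1*(p_1,p_2,m) = 5/6·m/p_1 and x_2* = 1/6·m/p_2.
At p_1=14.84, p_2=10.92, m=90: x_1* = 5/6·90/14.84 = 5.0539.

x_1* = 5.0539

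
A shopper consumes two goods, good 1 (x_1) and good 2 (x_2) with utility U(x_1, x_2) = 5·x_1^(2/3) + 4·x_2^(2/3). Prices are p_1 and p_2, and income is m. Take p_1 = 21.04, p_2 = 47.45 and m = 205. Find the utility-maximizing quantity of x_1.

x_1* = 8.8522

MU_x_1 ∝ 5·x_1^(-1/3), MU_x_2 ∝ 4·x_2^(-1/3), so MRS = (5/4)·(x_2/x_1)^(1/3) = p_1/p_2.
Hence x_2/x_1 = ((4/5)·p_1/p_2)^(1/(1/3)), i.e. raised to the 3 power.
With the ratio pinned down, the budget gives x_1* = m/(p_1 + p_2·(x_2/x_1)) and x_2* = (x_2/x_1)·x_1*.
Numerically x_2/x_1 = 0.044637, so x_1* = 205/(21.04 + 47.45·0.044637) = 8.8522.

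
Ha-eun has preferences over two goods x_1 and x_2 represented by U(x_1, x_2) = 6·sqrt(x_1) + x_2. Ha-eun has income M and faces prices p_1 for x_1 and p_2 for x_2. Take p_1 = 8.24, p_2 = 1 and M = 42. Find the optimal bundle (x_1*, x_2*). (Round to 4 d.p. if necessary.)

Solve: √x_1 = 3·p_2/p_1, so x_1*(p_1,p_2) = (3·p_2/p_1)², and x_2* = (M − p_1·x_1*)/p_2.
Plugging in: x_1* = (3·1/8.24)² = 0.1326, x_2* = 40.9078.

x_1* = 0.1326, x_2* = 40.9078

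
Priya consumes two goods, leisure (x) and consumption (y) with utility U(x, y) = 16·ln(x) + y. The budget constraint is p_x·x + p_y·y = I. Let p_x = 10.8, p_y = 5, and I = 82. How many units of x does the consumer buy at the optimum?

MU_x = 16/x, MU_y = 1. Tangency: 16/x = p_x/p_y.
So x*(p_x,p_y) = 16·p_y/p_x, independent of income; and y* = (I − 16·p_y)/p_y.
At the given prices: x* = 16·5/10.8 = 7.4074.

x* = 7.4074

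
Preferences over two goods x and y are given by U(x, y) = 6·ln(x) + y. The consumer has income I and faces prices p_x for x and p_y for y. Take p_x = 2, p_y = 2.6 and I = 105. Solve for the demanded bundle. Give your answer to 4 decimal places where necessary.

MU_x = 6/x, MU_y = 1. Tangency: 6/x = p_x/p_y.
So x*(p_x,p_y) = 6·p_y/p_x, independent of income; and y* = (I − 6·p_y)/p_y.
At the given prices: x* = 6·2.6/2 = 7.8, and y* = 34.3846.

x* = 7.8, y* = 34.3846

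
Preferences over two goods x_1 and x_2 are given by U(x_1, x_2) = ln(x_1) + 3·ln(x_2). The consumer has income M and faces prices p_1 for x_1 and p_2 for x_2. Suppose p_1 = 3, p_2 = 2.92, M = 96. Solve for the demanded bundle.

Tangency: MRS = (1/3)·x_2/x_1 = p_1/p_2.
Rearranging, p_2·x_2 = 3·p_1·x_1. Substituting into the budget gives p_1·x_1·(1 + 3) = M.
Demand: x_1*(p_1,p_2,M) = 0.25·M/p_1 and x_2* = 0.75·M/p_2.
At p_1=3, p_2=2.92, M=96: x_1* = 0.25·96/3 = 8, x_2* = 24.6575.

x_1* = 8, x_2* = 24.6575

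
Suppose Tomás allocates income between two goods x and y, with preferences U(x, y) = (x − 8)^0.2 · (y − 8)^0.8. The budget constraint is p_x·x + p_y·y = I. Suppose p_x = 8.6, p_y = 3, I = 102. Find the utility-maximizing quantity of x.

x* = 8.214

After buying the subsistence bundle (8, 8), a share 0.2 of the remaining income goes to x: x* = 8 + 0.2·(I − 8p_x − 8p_y)/p_x.
Discretionary income = 102 − 8·8.6 − 8·3 = 9.2; x* = 8 + 0.2·9.2/8.6 = 8.214.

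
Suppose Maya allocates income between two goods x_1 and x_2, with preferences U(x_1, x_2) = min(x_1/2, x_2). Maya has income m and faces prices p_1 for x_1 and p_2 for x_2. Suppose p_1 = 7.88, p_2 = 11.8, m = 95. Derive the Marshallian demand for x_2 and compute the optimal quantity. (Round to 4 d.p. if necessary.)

x_2* = 3.447

Leontief preferences: the optimum is at the kink where x_1/2 = x_2/1, i.e. x_2 = (1/2)·x_1.
Budget: p_1·x_1 + p_2·(1/2)·x_1 = m, so (2·p_1 + p_2)·x_1 = 2·m.
Demand: x_1*(p_1,p_2,m) = 2·m/(2·p_1 + p_2), x_2* = m/(2·p_1 + p_2).
Here 2·7.88 + 11.8 = 27.56, giving x_2* = 3.447.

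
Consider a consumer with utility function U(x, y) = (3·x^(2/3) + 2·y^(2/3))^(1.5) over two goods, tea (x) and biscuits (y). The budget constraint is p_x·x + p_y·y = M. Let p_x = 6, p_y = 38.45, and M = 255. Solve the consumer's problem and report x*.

MRS = MU_x/MU_y = (3/2)·(y/x)^(1/3). Set equal to p_x/p_y.
Solve for the ratio: y/x = [(2/3)·p_x/p_y]^(3).
With the ratio pinned down, the budget gives x* = M/(p_x + p_y·(y/x)) and y* = (y/x)·x*.
Numerically y/x = 0.001126, so x* = 255/(6 + 38.45·0.001126) = 42.1956.

x* = 42.1956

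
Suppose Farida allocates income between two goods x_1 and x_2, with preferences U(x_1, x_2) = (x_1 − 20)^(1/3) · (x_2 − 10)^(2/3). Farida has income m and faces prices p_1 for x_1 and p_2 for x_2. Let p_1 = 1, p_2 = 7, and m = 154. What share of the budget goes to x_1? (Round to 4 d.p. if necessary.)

Let x_1' = x_1−20, x_2' = x_2−10. MRS = (1/2)·x_2'/x_1' = p_1/p_2.
After buying the subsistence bundle (20, 10), a share 1/3 of the remaining income goes to x_1: x_1* = 20 + 1/3·(m − 20p_1 − 10p_2)/p_1.
Discretionary income = 154 − 20·1 − 10·7 = 64; x_1* = 20 + 1/3·64/1 = 41.3333; x_2* = 10 + 2/3·64/7 = 16.0952.
Expenditure on x_1: 1·41.3333 = 41.3333; share = 0.2684.

share on x_1 = 0.2684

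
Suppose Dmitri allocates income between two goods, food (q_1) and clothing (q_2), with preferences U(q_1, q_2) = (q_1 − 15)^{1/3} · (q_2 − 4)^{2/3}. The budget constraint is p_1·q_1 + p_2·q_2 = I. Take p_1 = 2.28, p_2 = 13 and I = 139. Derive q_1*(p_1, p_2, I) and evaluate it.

Discretionary income = 139 − 15·2.28 − 4·13 = 52.8; q_1* = 15 + 1/3·52.8/2.28 = 22.7193.

q_1* = 22.7193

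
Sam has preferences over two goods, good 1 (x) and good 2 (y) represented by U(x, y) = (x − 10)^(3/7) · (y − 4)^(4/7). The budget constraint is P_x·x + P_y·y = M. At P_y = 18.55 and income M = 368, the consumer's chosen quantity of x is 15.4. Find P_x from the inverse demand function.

P_x = 13

MRS = (3/4)·(y−4)/(x−10). Tangency with P_x/P_y gives y−4 = (4/3)·(P_x/P_y)·(x−10).
After buying the subsistence bundle (10, 4), a share 3/7 of the remaining income goes to x: x* = 10 + 3/7·(M − 10P_x − 4P_y)/P_x.
Set x* = 15.4 in the demand function and solve for P_x: P_x = 13.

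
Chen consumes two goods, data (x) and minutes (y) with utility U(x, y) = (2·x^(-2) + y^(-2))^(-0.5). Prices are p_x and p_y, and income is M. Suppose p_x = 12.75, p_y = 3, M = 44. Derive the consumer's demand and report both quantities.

From the CES first-order condition, 2·(y/x)^(3) = p_x/p_y.
Solve for the ratio: y/x = [(1/2)·p_x/p_y]^(1/3).
Substitute y = (y/x)·x into the budget: x* = M/(p_x + p_y·(y/x)).
Numerically y/x = 1.285641, so x* = 44/(12.75 + 3·1.285641) = 2.6495 and y* = 1.285641·2.6495 = 3.4063.

x* = 2.6495, y* = 3.4063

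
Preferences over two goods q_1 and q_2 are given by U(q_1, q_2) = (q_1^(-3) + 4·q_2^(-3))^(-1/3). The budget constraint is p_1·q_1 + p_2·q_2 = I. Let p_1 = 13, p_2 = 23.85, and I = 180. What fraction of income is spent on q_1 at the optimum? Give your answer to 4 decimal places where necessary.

From the CES first-order condition, (1/4)·(q_2/q_1)^(4) = p_1/p_2.
Solve for the ratio: q_2/q_1 = [4·p_1/p_2]^(0.25).
With the ratio pinned down, the budget gives q_1* = I/(p_1 + p_2·(q_2/q_1)) and q_2* = (q_2/q_1)·q_1*.
Numerically q_2/q_1 = 1.215147, so q_1* = 180/(13 + 23.85·1.215147) = 4.2876 and q_2* = 1.215147·4.2876 = 5.2101.
Expenditure on q_1: 13·4.2876 = 55.7392; share = 0.3097.

share on q_1 = 0.3097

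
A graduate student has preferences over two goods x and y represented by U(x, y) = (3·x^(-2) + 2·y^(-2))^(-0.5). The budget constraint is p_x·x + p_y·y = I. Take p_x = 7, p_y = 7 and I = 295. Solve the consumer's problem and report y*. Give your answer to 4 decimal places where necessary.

y* = 19.6496

MRS = MU_x/MU_y = (3/2)·(y/x)^(3). Set equal to p_x/p_y.
Solve for the ratio: y/x = [(2/3)·p_x/p_y]^(1/3).
Substitute y = (y/x)·x into the budget: x* = I/(p_x + p_y·(y/x)).
Numerically y/x = 0.87358, so x* = 295/(7 + 7·0.87358) = 22.4932 and y* = 0.87358·22.4932 = 19.6496.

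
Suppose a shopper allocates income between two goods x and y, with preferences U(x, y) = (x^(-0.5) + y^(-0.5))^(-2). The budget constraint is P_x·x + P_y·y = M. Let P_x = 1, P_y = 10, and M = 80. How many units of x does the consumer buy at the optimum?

MU_x ∝ x^(-1.5), MU_y ∝ y^(-1.5), so MRS = (y/x)^(1.5) = P_x/P_y.
Hence y/x = (P_x/P_y)^(1/(1.5)), i.e. raised to the 2/3 power.
Substitute y = (y/x)·x into the budget: x* = M/(P_x + P_y·(y/x)).
Numerically y/x = 0.215443, so x* = 80/(1 + 10·0.215443) = 25.3611.

x* = 25.3611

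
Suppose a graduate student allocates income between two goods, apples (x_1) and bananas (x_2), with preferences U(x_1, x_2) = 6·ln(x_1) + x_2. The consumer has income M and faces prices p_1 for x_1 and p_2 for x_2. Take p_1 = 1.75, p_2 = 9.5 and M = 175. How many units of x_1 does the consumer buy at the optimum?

At the given prices: x_1* = 6·9.5/1.75 = 32.5714.

x_1* = 32.5714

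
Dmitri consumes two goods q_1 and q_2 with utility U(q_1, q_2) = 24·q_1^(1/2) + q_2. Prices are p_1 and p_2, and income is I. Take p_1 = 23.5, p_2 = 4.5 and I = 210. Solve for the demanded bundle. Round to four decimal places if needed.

q_1* = 5.2802, q_2* = 19.0922

Thus q_1* = (12·p_2/p_1)² — independent of I — with the rest of income spent on q_2.
Plugging in: q_1* = (12·4.5/23.5)² = 5.2802, q_2* = 19.0922.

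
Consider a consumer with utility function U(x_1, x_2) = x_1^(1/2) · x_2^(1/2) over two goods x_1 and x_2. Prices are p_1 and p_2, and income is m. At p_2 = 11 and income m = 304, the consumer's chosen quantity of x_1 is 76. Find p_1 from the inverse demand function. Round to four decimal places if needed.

MU_x_1/MU_x_2 = (0.5·x_2)/(0.5·x_1); tangency sets this equal to p_1/p_2.
So 0.5·p_2·x_2 = 0.5·p_1·x_1; combined with the budget, a share 0.5 of income goes to x_1.
Demand: x_1*(p_1,p_2,m) = 0.5·m/p_1 and x_2* = 0.5·m/p_2.
Set x_1* = 76 in the demand function and solve for p_1: p_1 = 2.

p_1 = 2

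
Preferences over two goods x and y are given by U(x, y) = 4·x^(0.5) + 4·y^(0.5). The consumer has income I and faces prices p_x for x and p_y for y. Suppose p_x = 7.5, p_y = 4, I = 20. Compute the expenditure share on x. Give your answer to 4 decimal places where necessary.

With the ratio pinned down, the budget gives x* = I/(p_x + p_y·(y/x)) and y* = (y/x)·x*.
Numerically y/x = 3.515625, so x* = 20/(7.5 + 4·3.515625) = 0.9275 and y* = 3.515625·0.9275 = 3.2609.
Expenditure on x: 7.5·0.9275 = 6.9565; share = 0.3478.

share on x = 0.3478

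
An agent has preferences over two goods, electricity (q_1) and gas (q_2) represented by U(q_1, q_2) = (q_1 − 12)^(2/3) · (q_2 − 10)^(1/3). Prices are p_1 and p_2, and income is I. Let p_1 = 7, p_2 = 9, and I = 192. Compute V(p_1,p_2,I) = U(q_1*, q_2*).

MRS = 2·(q_2−10)/(q_1−12). Tangency with p_1/p_2 gives q_2−10 = (1/2)·(p_1/p_2)·(q_1−12).
After buying the subsistence bundle (12, 10), a share 2/3 of the remaining income goes to q_1: q_1* = 12 + 2/3·(I − 12p_1 − 10p_2)/p_1.
Discretionary income = 192 − 12·7 − 10·9 = 18; q_1* = 12 + 2/3·18/7 = 13.7143; q_2* = 10 + 1/3·18/9 = 10.6667.
Utility at the optimum: U(13.7143, 10.6667) = 1.2513.

V = 1.2513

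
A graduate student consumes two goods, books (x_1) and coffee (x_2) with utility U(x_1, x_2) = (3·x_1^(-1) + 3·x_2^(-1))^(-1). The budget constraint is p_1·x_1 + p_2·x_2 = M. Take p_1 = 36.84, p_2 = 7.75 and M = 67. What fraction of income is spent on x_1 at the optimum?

share on x_1 = 0.6856

From the CES first-order condition, (x_2/x_1)^(2) = p_1/p_2.
Hence x_2/x_1 = (p_1/p_2)^(1/(2)), i.e. raised to the 0.5 power.
With the ratio pinned down, the budget gives x_1* = M/(p_1 + p_2·(x_2/x_1)) and x_2* = (x_2/x_1)·x_1*.
Numerically x_2/x_1 = 2.180263, so x_1* = 67/(36.84 + 7.75·2.180263) = 1.2468 and x_2* = 2.180263·1.2468 = 2.7184.
Expenditure on x_1: 36.84·1.2468 = 45.9326; share = 0.6856.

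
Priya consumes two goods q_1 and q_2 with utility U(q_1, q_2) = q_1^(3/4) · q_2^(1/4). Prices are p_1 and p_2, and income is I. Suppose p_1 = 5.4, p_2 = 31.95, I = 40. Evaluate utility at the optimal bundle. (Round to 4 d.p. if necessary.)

Tangency: MRS = 3·q_2/q_1 = p_1/p_2.
So 0.75·p_2·q_2 = 0.25·p_1·q_1; combined with the budget, a share 0.75 of income goes to q_1.
Demand: q_1*(p_1,p_2,I) = 0.75·I/p_1 and q_2* = 0.25·I/p_2.
At p_1=5.4, p_2=31.95, I=40: q_1* = 0.75·40/5.4 = 5.5556, q_2* = 0.313.
Utility at the optimum: U(5.5556, 0.313) = 2.7066.

V = 2.7066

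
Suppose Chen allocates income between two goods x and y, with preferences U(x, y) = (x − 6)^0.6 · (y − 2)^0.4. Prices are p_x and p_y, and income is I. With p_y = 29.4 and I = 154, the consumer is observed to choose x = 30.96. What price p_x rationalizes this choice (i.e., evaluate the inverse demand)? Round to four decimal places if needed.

p_x = 2

MRS = (3/2)·(y−2)/(x−6). Tangency with p_x/p_y gives y−2 = (2/3)·(p_x/p_y)·(x−6).
After buying the subsistence bundle (6, 2), a share 0.6 of the remaining income goes to x: x* = 6 + 0.6·(I − 6p_x − 2p_y)/p_x.
Set x* = 30.96 in the demand function and solve for p_x: p_x = 2.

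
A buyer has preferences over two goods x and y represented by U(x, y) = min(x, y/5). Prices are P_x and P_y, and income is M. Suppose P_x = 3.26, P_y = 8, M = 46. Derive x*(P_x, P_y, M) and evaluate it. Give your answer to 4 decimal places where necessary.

Leontief preferences: the optimum is at the kink where x/1 = y/5, i.e. y = 5·x.
Budget: P_x·x + P_y·5·x = M, so (P_x + 5·P_y)·x = M.
Demand: x*(P_x,P_y,M) = M/(P_x + 5·P_y), y* = 5·M/(P_x + 5·P_y).
Here 3.26 + 5·8 = 43.26, giving x* = 1.0633.

x* = 1.0633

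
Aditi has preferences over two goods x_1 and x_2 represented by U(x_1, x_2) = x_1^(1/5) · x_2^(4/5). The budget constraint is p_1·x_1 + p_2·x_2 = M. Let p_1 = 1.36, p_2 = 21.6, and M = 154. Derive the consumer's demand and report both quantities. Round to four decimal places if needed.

Tangency: MRS = (1/4)·x_2/x_1 = p_1/p_2.
So 0.2·p_2·x_2 = 0.8·p_1·x_1; combined with the budget, a share 0.2 of income goes to x_1.
Demand: x_1*(p_1,p_2,M) = 0.2·M/p_1 and x_2* = 0.8·M/p_2.
At p_1=1.36, p_2=21.6, M=154: x_1* = 0.2·154/1.36 = 22.6471, x_2* = 5.7037.

x_1* = 22.6471, x_2* = 5.7037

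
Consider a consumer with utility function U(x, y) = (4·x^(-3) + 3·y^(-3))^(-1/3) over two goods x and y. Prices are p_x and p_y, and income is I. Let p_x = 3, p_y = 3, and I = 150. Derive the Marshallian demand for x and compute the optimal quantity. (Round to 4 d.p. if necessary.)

Substitute y = (y/x)·x into the budget: x* = I/(p_x + p_y·(y/x)).
Numerically y/x = 0.930605, so x* = 150/(3 + 3·0.930605) = 25.8986.

x* = 25.8986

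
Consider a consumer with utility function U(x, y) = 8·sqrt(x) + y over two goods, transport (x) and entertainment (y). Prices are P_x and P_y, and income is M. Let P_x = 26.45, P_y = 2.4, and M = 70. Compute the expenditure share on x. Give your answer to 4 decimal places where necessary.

share on x = 0.0498

MU_x = 4/√x, MU_y = 1. Tangency: 4/√x = P_x/P_y.
Thus x* = (4·P_y/P_x)² — independent of M — with the rest of income spent on y.
Plugging in: x* = (4·2.4/26.45)² = 0.1317, y* = 27.7149.
Expenditure on x: 26.45·0.1317 = 3.4843; share = 0.0498.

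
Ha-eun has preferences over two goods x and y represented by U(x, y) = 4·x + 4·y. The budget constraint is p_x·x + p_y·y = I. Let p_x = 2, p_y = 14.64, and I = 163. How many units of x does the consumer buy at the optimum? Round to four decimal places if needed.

Linear utility — the consumer picks whichever good has higher MU/price: 4/2 = 2 vs 4/14.64 = 0.2732.
x gives more utility per dollar, so spend all income on x: x* = I/p_x, y* = 0.
Numerically: x* = 81.5, y* = 0.

x* = 81.5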